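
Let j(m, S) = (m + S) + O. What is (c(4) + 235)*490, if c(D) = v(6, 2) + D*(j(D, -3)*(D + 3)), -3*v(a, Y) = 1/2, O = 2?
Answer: 468685/3 ≈ 1.5623e+5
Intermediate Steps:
v(a, Y) = -⅙ (v(a, Y) = -⅓/2 = -⅓*½ = -⅙)
j(m, S) = 2 + S + m (j(m, S) = (m + S) + 2 = (S + m) + 2 = 2 + S + m)
c(D) = -⅙ + D*(-1 + D)*(3 + D) (c(D) = -⅙ + D*((2 - 3 + D)*(D + 3)) = -⅙ + D*((-1 + D)*(3 + D)) = -⅙ + D*(-1 + D)*(3 + D))
(c(4) + 235)*490 = ((-⅙ + 4³ - 3*4 + 2*4²) + 235)*490 = ((-⅙ + 64 - 12 + 2*16) + 235)*490 = ((-⅙ + 64 - 12 + 32) + 235)*490 = (503/6 + 235)*490 = (1913/6)*490 = 468685/3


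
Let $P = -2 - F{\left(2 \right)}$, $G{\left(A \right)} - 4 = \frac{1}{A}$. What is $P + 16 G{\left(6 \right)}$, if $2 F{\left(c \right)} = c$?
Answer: $\frac{191}{3} \approx 63.667$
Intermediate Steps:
$F{\left(c \right)} = \frac{c}{2}$
$G{\left(A \right)} = 4 + \frac{1}{A}$
$P = -3$ ($P = -2 - \frac{1}{2} \cdot 2 = -2 - 1 = -3$)
$P + 16 G{\left(6 \right)} = -3 + 16 \left(4 + \frac{1}{6}\right) = -3 + 16 \cdot \frac{25}{6} = -3 + \frac{200}{3} = \frac{191}{3}$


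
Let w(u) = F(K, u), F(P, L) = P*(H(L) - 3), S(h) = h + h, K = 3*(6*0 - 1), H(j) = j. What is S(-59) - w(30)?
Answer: -37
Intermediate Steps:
K = -3 (K = 3*(0 - 1) = 3*(-1) = -3)
S(h) = 2*h
F(P, L) = P*(-3 + L) (F(P, L) = P*(L - 3) = P*(-3 + L))
w(u) = 9 - 3*u (w(u) = -3*(-3 + u) = 9 - 3*u)
S(-59) - w(30) = 2*(-59) - (9 - 3*30) = -118 - (9 - 90) = -118 - 1*(-81) = -118 + 81 = -37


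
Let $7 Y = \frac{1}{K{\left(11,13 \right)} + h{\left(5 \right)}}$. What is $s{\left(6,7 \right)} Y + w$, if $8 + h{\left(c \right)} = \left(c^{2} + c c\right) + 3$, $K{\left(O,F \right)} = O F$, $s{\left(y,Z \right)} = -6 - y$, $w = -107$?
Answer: $- \frac{35206}{329} \approx -107.01$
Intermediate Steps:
$K{\left(O,F \right)} = F O$
$h{\left(c \right)} = -5 + 2 c^{2}$ ($h{\left(c \right)} = -8 + \left(\left(c^{2} + c c\right) + 3\right) = -8 + \left(\left(c^{2} + c^{2}\right) + 3\right) = -8 + \left(2 c^{2} + 3\right) = -8 + \left(3 + 2 c^{2}\right) = -5 + 2 c^{2}$)
$Y = \frac{1}{1316}$ ($Y = \frac{1}{7 \left(13 \cdot 11 - \left(5 - 2 \cdot 5^{2}\right)\right)} = \frac{1}{7 \left(143 + \left(-5 + 2 \cdot 25\right)\right)} = \frac{1}{7 \left(143 + \left(-5 + 50\right)\right)} = \frac{1}{7 \left(143 + 45\right)} = \frac{1}{7 \cdot 188} = \frac{1}{7} \cdot \frac{1}{188} = \frac{1}{1316} \approx 0.00075988$)
$s{\left(6,7 \right)} Y + w = \left(-6 - 6\right) \frac{1}{1316} - 107 = \left(-12\right) \frac{1}{1316} - 107 = - \frac{3}{329} - 107 = - \frac{35206}{329}$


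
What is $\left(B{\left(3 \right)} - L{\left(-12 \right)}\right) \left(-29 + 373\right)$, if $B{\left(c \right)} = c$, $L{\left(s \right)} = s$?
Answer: $5160$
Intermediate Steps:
$\left(B{\left(3 \right)} - L{\left(-12 \right)}\right) \left(-29 + 373\right) = \left(3 - -12\right) \left(-29 + 373\right) = \left(3 + 12\right) 344 = 15 \cdot 344 = 5160$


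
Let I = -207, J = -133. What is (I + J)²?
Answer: 115600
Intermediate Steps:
(I + J)² = (-207 - 133)² = (-340)² = 115600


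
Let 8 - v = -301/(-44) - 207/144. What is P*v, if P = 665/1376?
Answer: 303905/242176 ≈ 1.2549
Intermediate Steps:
v = 457/176 (v = 8 - (-301/(-44) - 207/144) = 8 - (-301*(-1/44) - 207*1/144) = 8 - (301/44 - 23/16) = 8 - 1*951/176 = 8 - 951/176 = 457/176 ≈ 2.5966)
P = 665/1376 (P = 665*(1/1376) = 665/1376 ≈ 0.48328)
P*v = (665/1376)*(457/176) = 303905/242176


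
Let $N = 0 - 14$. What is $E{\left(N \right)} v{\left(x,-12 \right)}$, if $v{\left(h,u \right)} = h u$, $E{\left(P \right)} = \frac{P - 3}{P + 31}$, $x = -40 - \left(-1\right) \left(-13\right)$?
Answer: $-636$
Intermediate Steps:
$N = -14$ ($N = 0 - 14 = -14$)
$x = -53$ ($x = -40 - 13 = -53$)
$E{\left(P \right)} = \frac{-3 + P}{31 + P}$
$E{\left(N \right)} v{\left(x,-12 \right)} = \frac{-3 - 14}{31 - 14} \left(\left(-53\right) \left(-12\right)\right) = \frac{1}{17} \left(-17\right) 636 = \left(-1\right) 636 = -636$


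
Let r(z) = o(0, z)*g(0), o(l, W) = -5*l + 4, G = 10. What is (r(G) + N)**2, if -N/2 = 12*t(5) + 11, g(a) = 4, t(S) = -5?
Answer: 12996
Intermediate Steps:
o(l, W) = 4 - 5*l
r(z) = 16 (r(z) = (4 - 5*0)*4 = (4 + 0)*4 = 4*4 = 16)
N = 98 (N = -2*(12*(-5) + 11) = -2*(-60 + 11) = -2*(-49) = 98)
(r(G) + N)**2 = (16 + 98)**2 = 114**2 = 12996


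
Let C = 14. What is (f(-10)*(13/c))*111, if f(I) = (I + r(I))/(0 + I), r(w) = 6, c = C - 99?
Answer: -2886/425 ≈ -6.7906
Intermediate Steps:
c = -85 (c = 14 - 99 = -85)
f(I) = (6 + I)/I (f(I) = (I + 6)/(0 + I) = (6 + I)/I)
(f(-10)*(13/c))*111 = (((6 - 10)/(-10))*(13/(-85)))*111 = ((-⅒*(-4))*(13*(-1/85)))*111 = ((⅖)*(-13/85))*111 = -26/425*111 = -2886/425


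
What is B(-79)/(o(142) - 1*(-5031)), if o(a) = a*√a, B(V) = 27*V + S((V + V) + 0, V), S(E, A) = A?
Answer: -11128572/22447673 + 314104*√142/22447673 ≈ -0.32901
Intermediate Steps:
B(V) = 28*V (B(V) = 27*V + V = 28*V)
o(a) = a^(3/2)
B(-79)/(o(142) - 1*(-5031)) = (28*(-79))/(142^(3/2) - 1*(-5031)) = -2212/(142*√142 + 5031) = -2212/(5031 + 142*√142)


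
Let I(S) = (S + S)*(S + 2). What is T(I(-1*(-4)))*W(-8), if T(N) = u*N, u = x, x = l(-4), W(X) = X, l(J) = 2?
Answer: -768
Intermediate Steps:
I(S) = 2*S*(2 + S) (I(S) = (2*S)*(2 + S) = 2*S*(2 + S))
x = 2
u = 2
T(N) = 2*N
T(I(-1*(-4)))*W(-8) = (2*(2*(-1*(-4))*(2 - 1*(-4))))*(-8) = (2*(2*4*(2 + 4)))*(-8) = (2*(2*4*6))*(-8) = (2*48)*(-8) = 96*(-8) = -768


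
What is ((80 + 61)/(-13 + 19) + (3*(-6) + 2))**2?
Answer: 225/4 ≈ 56.250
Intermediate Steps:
((80 + 61)/(-13 + 19) + (3*(-6) + 2))**2 = (141/6 + (-18 + 2))**2 = (141*(1/6) - 16)**2 = (47/2 - 16)**2 = (15/2)**2 = 225/4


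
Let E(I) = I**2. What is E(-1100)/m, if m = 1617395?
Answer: 242000/323479 ≈ 0.74812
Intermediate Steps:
E(-1100)/m = (-1100)**2/1617395 = 1210000*(1/1617395) = 242000/323479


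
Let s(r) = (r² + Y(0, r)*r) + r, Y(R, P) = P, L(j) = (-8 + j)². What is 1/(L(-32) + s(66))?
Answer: 1/10378 ≈ 9.6358e-5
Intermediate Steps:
s(r) = r + 2*r² (s(r) = (r² + r*r) + r = (r² + r²) + r = 2*r² + r = r + 2*r²)
1/(L(-32) + s(66)) = 1/((-8 - 32)² + 66*(1 + 2*66)) = 1/((-40)² + 66*(1 + 132)) = 1/(1600 + 66*133) = 1/(1600 + 8778) = 1/10378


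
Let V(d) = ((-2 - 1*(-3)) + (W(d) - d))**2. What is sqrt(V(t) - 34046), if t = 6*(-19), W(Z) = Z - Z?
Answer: I*sqrt(20821) ≈ 144.29*I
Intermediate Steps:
W(Z) = 0
t = -114
V(d) = (1 - d)**2 (V(d) = ((-2 - 1*(-3)) + (0 - d))**2 = ((-2 + 3) - d)**2 = (1 - d)**2)
sqrt(V(t) - 34046) = sqrt((1 - 1*(-114))**2 - 34046) = sqrt((1 + 114)**2 - 34046) = sqrt(115**2 - 34046) = sqrt(13225 - 34046) = sqrt(-20821) = I*sqrt(20821)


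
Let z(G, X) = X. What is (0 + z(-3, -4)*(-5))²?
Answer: 400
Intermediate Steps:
(0 + z(-3, -4)*(-5))² = (0 - 4*(-5))² = (0 + 20)² = 20² = 400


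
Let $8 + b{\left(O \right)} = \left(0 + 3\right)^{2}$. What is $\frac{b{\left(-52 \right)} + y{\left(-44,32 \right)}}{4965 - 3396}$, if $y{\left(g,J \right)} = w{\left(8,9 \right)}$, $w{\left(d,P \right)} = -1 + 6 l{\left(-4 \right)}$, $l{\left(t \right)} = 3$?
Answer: $\frac{6}{523} \approx 0.011472$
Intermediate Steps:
$w{\left(d,P \right)} = 17$ ($w{\left(d,P \right)} = -1 + 6 \cdot 3 = -1 + 18 = 17$)
$y{\left(g,J \right)} = 17$
$b{\left(O \right)} = 1$ ($b{\left(O \right)} = -8 + \left(0 + 3\right)^{2} = -8 + 3^{2} = -8 + 9 = 1$)
$\frac{b{\left(-52 \right)} + y{\left(-44,32 \right)}}{4965 - 3396} = \frac{1 + 17}{4965 - 3396} = \frac{18}{1569} = 18 \cdot \frac{1}{1569} = \frac{6}{523}$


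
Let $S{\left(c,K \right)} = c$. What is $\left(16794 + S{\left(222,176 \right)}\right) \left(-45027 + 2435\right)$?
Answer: $-724745472$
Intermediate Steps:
$\left(16794 + S{\left(222,176 \right)}\right) \left(-45027 + 2435\right) = \left(16794 + 222\right) \left(-45027 + 2435\right) = 17016 \left(-42592\right) = -724745472$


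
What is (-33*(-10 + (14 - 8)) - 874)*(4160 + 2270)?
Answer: -4771060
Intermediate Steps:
(-33*(-10 + (14 - 8)) - 874)*(4160 + 2270) = (-33*(-10 + 6) - 874)*6430 = (-33*(-4) - 874)*6430 = (132 - 874)*6430 = -742*6430 = -4771060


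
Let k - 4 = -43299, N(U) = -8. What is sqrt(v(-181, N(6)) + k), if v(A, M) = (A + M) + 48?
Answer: 2*I*sqrt(10859) ≈ 208.41*I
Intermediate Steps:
k = -43295 (k = 4 - 43299 = -43295)
v(A, M) = 48 + A + M
sqrt(v(-181, N(6)) + k) = sqrt((48 - 181 - 8) - 43295) = sqrt(-141 - 43295) = sqrt(-43436) = 2*I*sqrt(10859)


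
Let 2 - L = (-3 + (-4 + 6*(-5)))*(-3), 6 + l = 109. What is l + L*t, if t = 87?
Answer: -9380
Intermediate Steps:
l = 103 (l = -6 + 109 = 103)
L = -109 (L = 2 - (-3 + (-4 + 6*(-5)))*(-3) = 2 - (-3 + (-4 - 30))*(-3) = 2 - (-3 - 34)*(-3) = 2 - (-37)*(-3) = 2 - 1*111 = 2 - 111 = -109)
l + L*t = 103 - 109*87 = 103 - 9483 = -9380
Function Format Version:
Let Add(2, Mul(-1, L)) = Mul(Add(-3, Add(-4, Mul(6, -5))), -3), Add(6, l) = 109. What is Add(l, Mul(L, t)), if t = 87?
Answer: -9380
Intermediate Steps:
l = 103 (l = Add(-6, 109) = 103)
L = -109 (L = Add(2, Mul(-1, Mul(Add(-3, Add(-4, Mul(6, -5))), -3))) = Add(2, Mul(-1, Mul(Add(-3, Add(-4, -30)), -3))) = Add(2, Mul(-1, Mul(Add(-3, -34), -3))) = Add(2, Mul(-1, Mul(-37, -3))) = Add(2, Mul(-1, 111)) = Add(2, -111) = -109)
Add(l, Mul(L, t)) = Add(103, Mul(-109, 87)) = Add(103, -9483) = -9380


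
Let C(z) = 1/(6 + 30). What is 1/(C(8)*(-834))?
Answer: -6/139 ≈ -0.043165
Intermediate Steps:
C(z) = 1/36
1/(C(8)*(-834)) = 1/((1/36)*(-834)) = 1/(-139/6) = -6/139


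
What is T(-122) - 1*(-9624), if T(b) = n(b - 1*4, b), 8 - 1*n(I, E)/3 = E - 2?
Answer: 10020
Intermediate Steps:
n(I, E) = 30 - 3*E (n(I, E) = 24 - 3*(E - 2) = 24 - 3*(-2 + E) = 24 + (6 - 3*E) = 30 - 3*E)
T(b) = 30 - 3*b
T(-122) - 1*(-9624) = (30 - 3*(-122)) - 1*(-9624) = (30 + 366) + 9624 = 396 + 9624 = 10020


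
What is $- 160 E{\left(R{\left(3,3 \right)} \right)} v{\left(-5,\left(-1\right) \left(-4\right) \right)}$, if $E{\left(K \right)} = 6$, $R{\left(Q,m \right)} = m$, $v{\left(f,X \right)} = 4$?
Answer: $-3840$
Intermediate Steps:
$- 160 E{\left(R{\left(3,3 \right)} \right)} v{\left(-5,\left(-1\right) \left(-4\right) \right)} = - 160 \cdot 6 \cdot 4 = \left(-160\right) 24 = -3840$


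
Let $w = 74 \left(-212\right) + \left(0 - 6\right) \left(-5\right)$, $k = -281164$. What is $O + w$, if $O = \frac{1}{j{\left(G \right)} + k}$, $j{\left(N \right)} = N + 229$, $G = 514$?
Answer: $- \frac{4390832019}{280421} \approx -15658.0$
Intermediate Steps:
$j{\left(N \right)} = 229 + N$
$O = - \frac{1}{280421}$ ($O = \frac{1}{\left(229 + 514\right) - 281164} = \frac{1}{743 - 281164} = \frac{1}{-280421} = - \frac{1}{280421} \approx -3.5661 \cdot 10^{-6}$)
$w = -15658$ ($w = -15688 - -30 = -15688 + 30 = -15658$)
$O + w = - \frac{1}{280421} - 15658 = - \frac{4390832019}{280421}$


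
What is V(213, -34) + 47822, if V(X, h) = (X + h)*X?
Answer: 85949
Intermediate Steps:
V(X, h) = X*(X + h)
V(213, -34) + 47822 = 213*(213 - 34) + 47822 = 213*179 + 47822 = 38127 + 47822 = 85949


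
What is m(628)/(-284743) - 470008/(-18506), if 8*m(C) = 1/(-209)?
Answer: 5888585470023/231855974152 ≈ 25.398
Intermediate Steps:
m(C) = -1/1672 (m(C) = (⅛)/(-209) = (⅛)*(-1/209) = -1/1672)
m(628)/(-284743) - 470008/(-18506) = -1/1672/(-284743) - 470008/(-18506) = -1/1672*(-1/284743) - 470008*(-1/18506) = 1/476090296 + 235004/9253 = 5888585470023/231855974152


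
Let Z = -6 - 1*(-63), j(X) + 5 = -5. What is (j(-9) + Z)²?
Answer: 2209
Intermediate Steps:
j(X) = -10 (j(X) = -5 - 5 = -10)
Z = 57 (Z = -6 + 63 = 57)
(j(-9) + Z)² = (-10 + 57)² = 47² = 2209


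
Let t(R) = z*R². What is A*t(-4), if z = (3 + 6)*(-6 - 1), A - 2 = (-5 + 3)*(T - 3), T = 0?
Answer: -8064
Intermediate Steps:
A = 8 (A = 2 + (-5 + 3)*(0 - 3) = 2 - 2*(-3) = 2 + 6 = 8)
z = -63 (z = 9*(-7) = -63)
t(R) = -63*R²
A*t(-4) = 8*(-63*(-4)²) = 8*(-63*16) = 8*(-1008) = -8064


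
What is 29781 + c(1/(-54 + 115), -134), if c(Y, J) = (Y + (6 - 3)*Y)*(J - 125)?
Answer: 1815605/61 ≈ 29764.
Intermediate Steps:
c(Y, J) = 4*Y*(-125 + J) (c(Y, J) = (Y + 3*Y)*(-125 + J) = (4*Y)*(-125 + J) = 4*Y*(-125 + J))
29781 + c(1/(-54 + 115), -134) = 29781 + 4*(-125 - 134)/(-54 + 115) = 29781 + 4*(-259)/61 = 29781 + 4*(1/61)*(-259) = 29781 - 1036/61 = 1815605/61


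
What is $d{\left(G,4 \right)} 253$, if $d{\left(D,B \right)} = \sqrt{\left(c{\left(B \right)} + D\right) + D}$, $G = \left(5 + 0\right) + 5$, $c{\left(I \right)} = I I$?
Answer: $1518$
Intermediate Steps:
$c{\left(I \right)} = I^{2}$
$G = 10$ ($G = 5 + 5 = 10$)
$d{\left(D,B \right)} = \sqrt{B^{2} + 2 D}$ ($d{\left(D,B \right)} = \sqrt{\left(B^{2} + D\right) + D} = \sqrt{\left(D + B^{2}\right) + D} = \sqrt{B^{2} + 2 D}$)
$d{\left(G,4 \right)} 253 = \sqrt{4^{2} + 2 \cdot 10} \cdot 253 = \sqrt{16 + 20} \cdot 253 = \sqrt{36} \cdot 253 = 6 \cdot 253 = 1518$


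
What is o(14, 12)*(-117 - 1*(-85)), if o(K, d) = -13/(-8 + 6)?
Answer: -208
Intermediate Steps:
o(K, d) = 13/2 (o(K, d) = -13/(-2) = -13*(-½) = 13/2)
o(14, 12)*(-117 - 1*(-85)) = 13*(-117 - 1*(-85))/2 = 13*(-117 + 85)/2 = (13/2)*(-32) = -208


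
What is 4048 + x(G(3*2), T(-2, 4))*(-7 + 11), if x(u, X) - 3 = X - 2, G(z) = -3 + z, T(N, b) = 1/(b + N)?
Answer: 4054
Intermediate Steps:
T(N, b) = 1/(N + b)
x(u, X) = 1 + X (x(u, X) = 3 + (X - 2) = 3 + (-2 + X) = 1 + X)
4048 + x(G(3*2), T(-2, 4))*(-7 + 11) = 4048 + (1 + 1/(-2 + 4))*(-7 + 11) = 4048 + (1 + 1/2)*4 = 4048 + (1 + ½)*4 = 4048 + (3/2)*4 = 4048 + 6 = 4054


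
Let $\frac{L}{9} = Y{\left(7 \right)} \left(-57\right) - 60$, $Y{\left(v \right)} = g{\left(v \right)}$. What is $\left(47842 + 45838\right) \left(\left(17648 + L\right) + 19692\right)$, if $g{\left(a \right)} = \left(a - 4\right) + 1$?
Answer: $3255192640$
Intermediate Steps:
$g{\left(a \right)} = -3 + a$ ($g{\left(a \right)} = \left(-4 + a\right) + 1 = -3 + a$)
$Y{\left(v \right)} = -3 + v$
$L = -2592$ ($L = 9 \left(\left(-3 + 7\right) \left(-57\right) - 60\right) = 9 \left(4 \left(-57\right) - 60\right) = 9 \left(-228 - 60\right) = 9 \left(-288\right) = -2592$)
$\left(47842 + 45838\right) \left(\left(17648 + L\right) + 19692\right) = \left(47842 + 45838\right) \left(\left(17648 - 2592\right) + 19692\right) = 93680 \left(15056 + 19692\right) = 93680 \cdot 34748 = 3255192640$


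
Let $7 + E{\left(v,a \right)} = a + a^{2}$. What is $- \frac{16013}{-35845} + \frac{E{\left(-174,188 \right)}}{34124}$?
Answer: $\frac{27161511}{18256340} \approx 1.4878$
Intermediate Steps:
$E{\left(v,a \right)} = -7 + a + a^{2}$ ($E{\left(v,a \right)} = -7 + \left(a + a^{2}\right) = -7 + a + a^{2}$)
$- \frac{16013}{-35845} + \frac{E{\left(-174,188 \right)}}{34124} = - \frac{16013}{-35845} + \frac{-7 + 188 + 188^{2}}{34124} = \left(-16013\right) \left(- \frac{1}{35845}\right) + \left(-7 + 188 + 35344\right) \frac{1}{34124} = \frac{239}{535} + 35525 \cdot \frac{1}{34124} = \frac{239}{535} + \frac{35525}{34124} = \frac{27161511}{18256340}$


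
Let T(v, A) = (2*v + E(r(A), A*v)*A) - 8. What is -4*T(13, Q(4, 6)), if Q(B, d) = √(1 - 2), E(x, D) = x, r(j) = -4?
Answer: -72 + 16*I ≈ -72.0 + 16.0*I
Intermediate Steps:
Q(B, d) = I (Q(B, d) = √(-1) = I)
T(v, A) = -8 - 4*A + 2*v (T(v, A) = (2*v - 4*A) - 8 = (-4*A + 2*v) - 8 = -8 - 4*A + 2*v)
-4*T(13, Q(4, 6)) = -4*(-8 - 4*I + 2*13) = -4*(-8 - 4*I + 26) = -4*(18 - 4*I) = -72 + 16*I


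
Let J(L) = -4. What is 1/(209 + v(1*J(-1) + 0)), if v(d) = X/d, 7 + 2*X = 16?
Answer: 8/1663 ≈ 0.0048106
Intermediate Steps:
X = 9/2 (X = -7/2 + (½)*16 = -7/2 + 8 = 9/2 ≈ 4.5000)
v(d) = 9/(2*d)
1/(209 + v(1*J(-1) + 0)) = 1/(209 + 9/(2*(1*(-4) + 0))) = 1/(209 + 9/(2*(-4 + 0))) = 1/(209 + (9/2)/(-4)) = 1/(209 + (9/2)*(-¼)) = 1/(209 - 9/8) = 1/(1663/8) = 8/1663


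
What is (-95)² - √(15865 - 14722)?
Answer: 9025 - 3*√127 ≈ 8991.2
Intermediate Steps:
(-95)² - √(15865 - 14722) = 9025 - √1143 = 9025 - 3*√127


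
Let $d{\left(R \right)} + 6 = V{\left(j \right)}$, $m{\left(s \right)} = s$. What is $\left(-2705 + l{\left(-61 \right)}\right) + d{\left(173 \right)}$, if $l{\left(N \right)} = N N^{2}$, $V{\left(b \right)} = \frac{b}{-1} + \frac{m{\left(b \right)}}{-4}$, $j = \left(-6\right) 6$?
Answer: $-229647$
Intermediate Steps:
$j = -36$
$V{\left(b \right)} = - \frac{5 b}{4}$ ($V{\left(b \right)} = \frac{b}{-1} + \frac{b}{-4} = b \left(-1\right) + b \left(- \frac{1}{4}\right) = - b - \frac{b}{4} = - \frac{5 b}{4}$)
$l{\left(N \right)} = N^{3}$
$d{\left(R \right)} = 39$ ($d{\left(R \right)} = -6 - -45 = -6 + 45 = 39$)
$\left(-2705 + l{\left(-61 \right)}\right) + d{\left(173 \right)} = \left(-2705 + \left(-61\right)^{3}\right) + 39 = \left(-2705 - 226981\right) + 39 = -229686 + 39 = -229647$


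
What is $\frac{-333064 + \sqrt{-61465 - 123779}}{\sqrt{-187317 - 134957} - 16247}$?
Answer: $\frac{333064 - 2 i \sqrt{46311}}{16247 - i \sqrt{322274}} \approx 20.476 + 0.68897 i$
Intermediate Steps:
$\frac{-333064 + \sqrt{-61465 - 123779}}{\sqrt{-187317 - 134957} - 16247} = \frac{-333064 + \sqrt{-185244}}{\sqrt{-322274} - 16247} = \frac{-333064 + 2 i \sqrt{46311}}{i \sqrt{322274} - 16247} = \frac{-333064 + 2 i \sqrt{46311}}{-16247 + i \sqrt{322274}}$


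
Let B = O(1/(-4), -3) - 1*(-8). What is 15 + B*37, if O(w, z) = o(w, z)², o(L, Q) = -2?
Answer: 459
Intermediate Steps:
O(w, z) = 4 (O(w, z) = (-2)² = 4)
B = 12 (B = 4 - 1*(-8) = 4 + 8 = 12)
15 + B*37 = 15 + 12*37 = 15 + 444 = 459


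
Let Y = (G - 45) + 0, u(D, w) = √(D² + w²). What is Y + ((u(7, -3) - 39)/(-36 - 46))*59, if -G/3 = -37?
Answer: 7713/82 - 59*√58/82 ≈ 88.581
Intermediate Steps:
G = 111 (G = -3*(-37) = 111)
Y = 66 (Y = (111 - 45) + 0 = 66 + 0 = 66)
Y + ((u(7, -3) - 39)/(-36 - 46))*59 = 66 + ((√(7² + (-3)²) - 39)/(-36 - 46))*59 = 66 + ((√(49 + 9) - 39)/(-82))*59 = 66 + ((√58 - 39)*(-1/82))*59 = 66 + ((-39 + √58)*(-1/82))*59 = 66 + (39/82 - √58/82)*59 = 66 + (2301/82 - 59*√58/82) = 7713/82 - 59*√58/82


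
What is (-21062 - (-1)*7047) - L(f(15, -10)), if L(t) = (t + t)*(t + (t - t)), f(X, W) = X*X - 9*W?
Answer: -212465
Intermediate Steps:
f(X, W) = X² - 9*W
L(t) = 2*t² (L(t) = (2*t)*(t + 0) = (2*t)*t = 2*t²)
(-21062 - (-1)*7047) - L(f(15, -10)) = (-21062 - (-1)*7047) - 2*(15² - 9*(-10))² = (-21062 - 1*(-7047)) - 2*(225 + 90)² = (-21062 + 7047) - 2*315² = -14015 - 2*99225 = -14015 - 1*198450 = -14015 - 198450 = -212465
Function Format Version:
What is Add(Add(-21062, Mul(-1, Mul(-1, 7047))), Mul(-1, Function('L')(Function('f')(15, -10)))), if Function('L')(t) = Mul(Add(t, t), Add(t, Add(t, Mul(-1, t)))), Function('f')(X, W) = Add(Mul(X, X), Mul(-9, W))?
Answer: -212465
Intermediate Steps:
Function('f')(X, W) = Add(Pow(X, 2), Mul(-9, W))
Function('L')(t) = Mul(2, Pow(t, 2)) (Function('L')(t) = Mul(Mul(2, t), Add(t, 0)) = Mul(Mul(2, t), t) = Mul(2, Pow(t, 2)))
Add(Add(-21062, Mul(-1, Mul(-1, 7047))), Mul(-1, Function('L')(Function('f')(15, -10)))) = Add(Add(-21062, Mul(-1, Mul(-1, 7047))), Mul(-1, Mul(2, Pow(Add(Pow(15, 2), Mul(-9, -10)), 2)))) = Add(Add(-21062, Mul(-1, -7047)), Mul(-1, Mul(2, Pow(Add(225, 90), 2)))) = Add(Add(-21062, 7047), Mul(-1, Mul(2, Pow(315, 2)))) = Add(-14015, Mul(-1, Mul(2, 99225))) = Add(-14015, Mul(-1, 198450)) = Add(-14015, -198450) = -212465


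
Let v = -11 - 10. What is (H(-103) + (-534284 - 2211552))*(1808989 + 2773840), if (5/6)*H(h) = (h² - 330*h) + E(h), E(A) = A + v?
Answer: -12339111266314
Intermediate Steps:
v = -21
E(A) = -21 + A (E(A) = A - 21 = -21 + A)
H(h) = -126/5 - 1974*h/5 + 6*h²/5 (H(h) = 6*((h² - 330*h) + (-21 + h))/5 = 6*(-21 + h² - 329*h)/5 = -126/5 - 1974*h/5 + 6*h²/5)
(H(-103) + (-534284 - 2211552))*(1808989 + 2773840) = ((-126/5 - 1974/5*(-103) + (6/5)*(-103)²) + (-534284 - 2211552))*(1808989 + 2773840) = ((-126/5 + 203322/5 + (6/5)*10609) - 2745836)*4582829 = ((-126/5 + 203322/5 + 63654/5) - 2745836)*4582829 = (53370 - 2745836)*4582829 = -2692466*4582829 = -12339111266314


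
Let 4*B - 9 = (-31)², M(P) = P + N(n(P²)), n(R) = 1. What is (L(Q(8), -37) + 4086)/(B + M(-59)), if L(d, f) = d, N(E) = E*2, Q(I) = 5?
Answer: 8182/371 ≈ 22.054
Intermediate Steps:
N(E) = 2*E
M(P) = 2 + P (M(P) = P + 2*1 = P + 2 = 2 + P)
B = 485/2 (B = 9/4 + (¼)*(-31)² = 9/4 + (¼)*961 = 9/4 + 961/4 = 485/2 ≈ 242.50)
(L(Q(8), -37) + 4086)/(B + M(-59)) = (5 + 4086)/(485/2 + (2 - 59)) = 4091/(485/2 - 57) = 4091/(371/2) = 4091*(2/371) = 8182/371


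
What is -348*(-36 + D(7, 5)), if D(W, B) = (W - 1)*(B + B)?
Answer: -8352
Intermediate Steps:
D(W, B) = 2*B*(-1 + W) (D(W, B) = (-1 + W)*(2*B) = 2*B*(-1 + W))
-348*(-36 + D(7, 5)) = -348*(-36 + 2*5*(-1 + 7)) = -348*(-36 + 2*5*6) = -348*(-36 + 60) = -348*24 = -8352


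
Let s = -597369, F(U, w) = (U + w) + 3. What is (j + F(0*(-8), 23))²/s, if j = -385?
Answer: -128881/597369 ≈ -0.21575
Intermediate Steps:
F(U, w) = 3 + U + w
(j + F(0*(-8), 23))²/s = (-385 + (3 + 0*(-8) + 23))²/(-597369) = (-385 + (3 + 0 + 23))²*(-1/597369) = (-385 + 26)²*(-1/597369) = (-359)²*(-1/597369) = 128881*(-1/597369) = -128881/597369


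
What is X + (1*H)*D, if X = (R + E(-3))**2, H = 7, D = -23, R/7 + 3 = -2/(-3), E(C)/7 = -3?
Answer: 11095/9 ≈ 1232.8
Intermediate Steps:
E(C) = -21 (E(C) = 7*(-3) = -21)
R = -49/3 (R = -21 + 7*(-2/(-3)) = -21 + 7*(-2*(-1/3)) = -21 + 7*(2/3) = -21 + 14/3 = -49/3 ≈ -16.333)
X = 12544/9 (X = (-49/3 - 21)**2 = (-112/3)**2 = 12544/9 ≈ 1393.8)
X + (1*H)*D = 12544/9 + (1*7)*(-23) = 12544/9 + 7*(-23) = 12544/9 - 161 = 11095/9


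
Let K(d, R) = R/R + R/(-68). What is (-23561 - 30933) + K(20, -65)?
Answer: -3705459/68 ≈ -54492.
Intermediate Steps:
K(d, R) = 1 - R/68 (K(d, R) = 1 + R*(-1/68) = 1 - R/68)
(-23561 - 30933) + K(20, -65) = (-23561 - 30933) + (1 - 1/68*(-65)) = -54494 + (1 + 65/68) = -54494 + 133/68 = -3705459/68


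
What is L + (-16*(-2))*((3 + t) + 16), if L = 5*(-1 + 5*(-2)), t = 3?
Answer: 649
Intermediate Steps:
L = -55 (L = 5*(-1 - 10) = 5*(-11) = -55)
L + (-16*(-2))*((3 + t) + 16) = -55 + (-16*(-2))*((3 + 3) + 16) = -55 + 32*(6 + 16) = -55 + 32*22 = -55 + 704 = 649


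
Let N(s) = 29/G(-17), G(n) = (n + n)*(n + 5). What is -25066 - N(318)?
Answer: -10226957/408 ≈ -25066.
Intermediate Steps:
G(n) = 2*n*(5 + n) (G(n) = (2*n)*(5 + n) = 2*n*(5 + n))
N(s) = 29/408 (N(s) = 29/((2*(-17)*(5 - 17))) = 29/((2*(-17)*(-12))) = 29/408)
-25066 - N(318) = -25066 - 1*29/408 = -25066 - 29/408 = -10226957/408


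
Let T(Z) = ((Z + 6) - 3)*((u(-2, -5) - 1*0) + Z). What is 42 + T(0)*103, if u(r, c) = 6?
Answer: 1896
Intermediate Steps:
T(Z) = (3 + Z)*(6 + Z) (T(Z) = ((Z + 6) - 3)*((6 - 1*0) + Z) = ((6 + Z) - 3)*((6 + 0) + Z) = (3 + Z)*(6 + Z))
42 + T(0)*103 = 42 + (18 + 0**2 + 9*0)*103 = 42 + (18 + 0 + 0)*103 = 42 + 18*103 = 42 + 1854 = 1896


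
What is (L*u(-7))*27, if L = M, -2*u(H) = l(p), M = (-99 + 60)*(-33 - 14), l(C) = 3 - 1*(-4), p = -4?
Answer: -346437/2 ≈ -1.7322e+5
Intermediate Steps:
l(C) = 7 (l(C) = 3 + 4 = 7)
M = 1833 (M = -39*(-47) = 1833)
u(H) = -7/2 (u(H) = -½*7 = -7/2)
L = 1833
(L*u(-7))*27 = (1833*(-7/2))*27 = -12831/2*27 = -346437/2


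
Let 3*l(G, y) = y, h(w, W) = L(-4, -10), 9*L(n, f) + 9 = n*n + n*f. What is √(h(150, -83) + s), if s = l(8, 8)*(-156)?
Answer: I*√3697/3 ≈ 20.268*I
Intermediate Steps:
L(n, f) = -1 + n²/9 + f*n/9 (L(n, f) = -1 + (n*n + n*f)/9 = -1 + (n² + f*n)/9 = -1 + (n²/9 + f*n/9) = -1 + n²/9 + f*n/9)
h(w, W) = 47/9 (h(w, W) = -1 + (⅑)*(-4)² + (⅑)*(-10)*(-4) = -1 + (⅑)*16 + 40/9 = -1 + 16/9 + 40/9 = 47/9)
l(G, y) = y/3
s = -416 (s = ((⅓)*8)*(-156) = (8/3)*(-156) = -416)
√(h(150, -83) + s) = √(47/9 - 416) = √(-3697/9) = I*√3697/3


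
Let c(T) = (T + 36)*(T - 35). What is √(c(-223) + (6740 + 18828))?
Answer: √73814 ≈ 271.69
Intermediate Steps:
c(T) = (-35 + T)*(36 + T) (c(T) = (36 + T)*(-35 + T) = (-35 + T)*(36 + T))
√(c(-223) + (6740 + 18828)) = √((-1260 - 223 + (-223)²) + (6740 + 18828)) = √((-1260 - 223 + 49729) + 25568) = √(48246 + 25568) = √73814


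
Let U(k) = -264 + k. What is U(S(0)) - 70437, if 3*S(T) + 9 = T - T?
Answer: -70704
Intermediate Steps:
S(T) = -3 (S(T) = -3 + (T - T)/3 = -3 + (⅓)*0 = -3 + 0 = -3)
U(S(0)) - 70437 = (-264 - 3) - 70437 = -267 - 70437 = -70704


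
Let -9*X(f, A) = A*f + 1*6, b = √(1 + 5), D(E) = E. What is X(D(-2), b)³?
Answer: -8/9 + 88*√6/243 ≈ -0.0018309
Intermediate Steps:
b = √6 ≈ 2.4495
X(f, A) = -⅔ - A*f/9 (X(f, A) = -(A*f + 1*6)/9 = -(A*f + 6)/9 = -(6 + A*f)/9 = -⅔ - A*f/9)
X(D(-2), b)³ = (-⅔ - ⅑*√6*(-2))³ = (-⅔ + 2*√6/9)³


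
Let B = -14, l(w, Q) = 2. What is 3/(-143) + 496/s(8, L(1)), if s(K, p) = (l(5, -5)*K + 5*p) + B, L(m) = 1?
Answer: 70907/1001 ≈ 70.836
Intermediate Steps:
s(K, p) = -14 + 2*K + 5*p (s(K, p) = (2*K + 5*p) - 14 = -14 + 2*K + 5*p)
3/(-143) + 496/s(8, L(1)) = 3/(-143) + 496/(-14 + 2*8 + 5*1) = 3*(-1/143) + 496/(-14 + 16 + 5) = -3/143 + 496/7 = 70907/1001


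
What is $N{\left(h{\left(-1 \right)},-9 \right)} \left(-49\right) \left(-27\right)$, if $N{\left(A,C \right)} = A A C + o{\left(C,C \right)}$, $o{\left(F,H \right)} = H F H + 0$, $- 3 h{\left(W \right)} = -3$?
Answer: $-976374$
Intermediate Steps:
$h{\left(W \right)} = 1$ ($h{\left(W \right)} = \left(- \frac{1}{3}\right) \left(-3\right) = 1$)
$o{\left(F,H \right)} = F H^{2}$ ($o{\left(F,H \right)} = F H H + 0 = F H^{2} + 0 = F H^{2}$)
$N{\left(A,C \right)} = C^{3} + C A^{2}$ ($N{\left(A,C \right)} = A A C + C C^{2} = A^{2} C + C^{3} = C A^{2} + C^{3} = C^{3} + C A^{2}$)
$N{\left(h{\left(-1 \right)},-9 \right)} \left(-49\right) \left(-27\right) = - 9 \left(1^{2} + \left(-9\right)^{2}\right) \left(-49\right) \left(-27\right) = - 9 \left(1 + 81\right) \left(-49\right) \left(-27\right) = \left(-9\right) 82 \left(-49\right) \left(-27\right) = \left(-738\right) \left(-49\right) \left(-27\right) = 36162 \left(-27\right) = -976374$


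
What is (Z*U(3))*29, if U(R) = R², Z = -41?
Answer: -10701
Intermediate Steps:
(Z*U(3))*29 = -41*3²*29 = -41*9*29 = -369*29 = -10701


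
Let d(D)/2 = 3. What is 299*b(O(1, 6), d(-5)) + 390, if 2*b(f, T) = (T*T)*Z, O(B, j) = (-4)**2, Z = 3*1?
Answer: 16536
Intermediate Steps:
Z = 3
O(B, j) = 16
d(D) = 6 (d(D) = 2*3 = 6)
b(f, T) = 3*T**2/2 (b(f, T) = ((T*T)*3)/2 = (T**2*3)/2 = (3*T**2)/2 = 3*T**2/2)
299*b(O(1, 6), d(-5)) + 390 = 299*((3/2)*6**2) + 390 = 299*((3/2)*36) + 390 = 299*54 + 390 = 16146 + 390 = 16536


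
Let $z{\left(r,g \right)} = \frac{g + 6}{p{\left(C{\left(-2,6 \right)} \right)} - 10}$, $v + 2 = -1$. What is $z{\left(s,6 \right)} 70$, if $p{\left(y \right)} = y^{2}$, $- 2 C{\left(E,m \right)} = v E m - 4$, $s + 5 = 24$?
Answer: $\frac{140}{41} \approx 3.4146$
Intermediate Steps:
$s = 19$ ($s = -5 + 24 = 19$)
$v = -3$ ($v = -2 - 1 = -3$)
$C{\left(E,m \right)} = 2 + \frac{3 E m}{2}$ ($C{\left(E,m \right)} = - \frac{- 3 E m - 4}{2} = - \frac{-4 - 3 E m}{2} = 2 + \frac{3 E m}{2}$)
$z{\left(r,g \right)} = \frac{1}{41} + \frac{g}{246}$ ($z{\left(r,g \right)} = \frac{g + 6}{\left(2 + \frac{3}{2} \left(-2\right) 6\right)^{2} - 10} = \frac{6 + g}{\left(2 - 18\right)^{2} - 10} = \frac{6 + g}{\left(-16\right)^{2} - 10} = \frac{6 + g}{256 - 10} = \frac{6 + g}{246} = \left(6 + g\right) \frac{1}{246} = \frac{1}{41} + \frac{g}{246}$)
$z{\left(s,6 \right)} 70 = \left(\frac{1}{41} + \frac{1}{246} \cdot 6\right) 70 = \left(\frac{1}{41} + \frac{1}{41}\right) 70 = \frac{2}{41} \cdot 70 = \frac{140}{41}$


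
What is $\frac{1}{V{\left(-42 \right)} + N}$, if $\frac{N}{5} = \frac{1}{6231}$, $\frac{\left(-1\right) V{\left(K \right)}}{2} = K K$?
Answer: $- \frac{6231}{21982963} \approx -0.00028345$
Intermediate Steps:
$V{\left(K \right)} = - 2 K^{2}$ ($V{\left(K \right)} = - 2 K K = - 2 K^{2}$)
$N = \frac{5}{6231} \approx 0.00080244$
$\frac{1}{V{\left(-42 \right)} + N} = \frac{1}{- 2 \left(-42\right)^{2} + \frac{5}{6231}} = \frac{1}{\left(-2\right) 1764 + \frac{5}{6231}} = \frac{1}{-3528 + \frac{5}{6231}} = \frac{1}{- \frac{21982963}{6231}} = - \frac{6231}{21982963}$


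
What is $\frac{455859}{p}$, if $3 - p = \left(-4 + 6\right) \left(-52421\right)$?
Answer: $\frac{455859}{104845} \approx 4.3479$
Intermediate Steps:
$p = 104845$ ($p = 3 - \left(-4 + 6\right) \left(-52421\right) = 3 - 2 \left(-52421\right) = 3 - -104842 = 3 + 104842 = 104845$)
$\frac{455859}{p} = \frac{455859}{104845}$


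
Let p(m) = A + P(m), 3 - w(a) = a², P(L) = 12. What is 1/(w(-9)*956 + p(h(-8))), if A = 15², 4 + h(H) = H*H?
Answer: -1/74331 ≈ -1.3453e-5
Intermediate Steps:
h(H) = -4 + H² (h(H) = -4 + H*H = -4 + H²)
A = 225
w(a) = 3 - a²
p(m) = 237 (p(m) = 225 + 12 = 237)
1/(w(-9)*956 + p(h(-8))) = 1/((3 - 1*(-9)²)*956 + 237) = 1/((3 - 1*81)*956 + 237) = 1/((3 - 81)*956 + 237) = 1/(-78*956 + 237) = 1/(-74568 + 237) = 1/(-74331) = -1/74331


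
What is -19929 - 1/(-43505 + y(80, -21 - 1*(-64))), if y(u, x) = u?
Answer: -865416824/43425 ≈ -19929.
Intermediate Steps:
-19929 - 1/(-43505 + y(80, -21 - 1*(-64))) = -19929 - 1/(-43505 + 80) = -19929 - 1/(-43425) = -19929 - 1*(-1/43425) = -19929 + 1/43425 = -865416824/43425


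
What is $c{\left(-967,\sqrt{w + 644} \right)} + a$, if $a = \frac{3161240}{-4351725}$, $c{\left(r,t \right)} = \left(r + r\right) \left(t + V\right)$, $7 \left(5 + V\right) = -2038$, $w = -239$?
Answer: $\frac{498481011722}{870345} - 17406 \sqrt{5} \approx 5.3382 \cdot 10^{5}$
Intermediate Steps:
$V = - \frac{2073}{7}$ ($V = -5 + \frac{1}{7} \left(-2038\right) = -5 - \frac{2038}{7} = - \frac{2073}{7} \approx -296.14$)
$c{\left(r,t \right)} = 2 r \left(- \frac{2073}{7} + t\right)$ ($c{\left(r,t \right)} = \left(r + r\right) \left(t - \frac{2073}{7}\right) = 2 r \left(- \frac{2073}{7} + t\right)$)
$a = - \frac{632248}{870345}$ ($a = 3161240 \left(- \frac{1}{4351725}\right) = - \frac{632248}{870345} \approx -0.72643$)
$c{\left(-967,\sqrt{w + 644} \right)} + a = \frac{2}{7} \left(-967\right) \left(-2073 + 7 \sqrt{-239 + 644}\right) - \frac{632248}{870345} = \frac{2}{7} \left(-967\right) \left(-2073 + 7 \sqrt{405}\right) - \frac{632248}{870345} = \frac{2}{7} \left(-967\right) \left(-2073 + 7 \cdot 9 \sqrt{5}\right) - \frac{632248}{870345} = \frac{2}{7} \left(-967\right) \left(-2073 + 63 \sqrt{5}\right) - \frac{632248}{870345} = \left(\frac{4009182}{7} - 17406 \sqrt{5}\right) - \frac{632248}{870345} = \frac{498481011722}{870345} - 17406 \sqrt{5}$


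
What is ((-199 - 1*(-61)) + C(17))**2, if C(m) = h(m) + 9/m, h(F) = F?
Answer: 4194304/289 ≈ 14513.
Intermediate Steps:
C(m) = m + 9/m
((-199 - 1*(-61)) + C(17))**2 = ((-199 - 1*(-61)) + (17 + 9/17))**2 = ((-199 + 61) + (17 + 9*(1/17)))**2 = (-138 + (17 + 9/17))**2 = (-138 + 298/17)**2 = (-2048/17)**2 = 4194304/289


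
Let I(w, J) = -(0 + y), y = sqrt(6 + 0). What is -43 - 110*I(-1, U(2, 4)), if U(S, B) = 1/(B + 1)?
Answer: -43 + 110*sqrt(6) ≈ 226.44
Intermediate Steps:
y = sqrt(6) ≈ 2.4495
U(S, B) = 1/(1 + B)
I(w, J) = -sqrt(6) (I(w, J) = -(0 + sqrt(6)) = -sqrt(6))
-43 - 110*I(-1, U(2, 4)) = -43 - (-110)*sqrt(6) = -43 + 110*sqrt(6)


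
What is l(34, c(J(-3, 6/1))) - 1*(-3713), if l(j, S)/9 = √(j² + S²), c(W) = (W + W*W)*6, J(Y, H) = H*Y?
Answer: 3713 + 306*√2917 ≈ 20240.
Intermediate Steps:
c(W) = 6*W + 6*W² (c(W) = (W + W²)*6 = 6*W + 6*W²)
l(j, S) = 9*√(S² + j²) (l(j, S) = 9*√(j² + S²) = 9*√(S² + j²))
l(34, c(J(-3, 6/1))) - 1*(-3713) = 9*√((6*((6/1)*(-3))*(1 + (6/1)*(-3)))² + 34²) - 1*(-3713) = 9*√((6*((6*1)*(-3))*(1 + (6*1)*(-3)))² + 1156) + 3713 = 9*√((6*(6*(-3))*(1 + 6*(-3)))² + 1156) + 3713 = 9*√((6*(-18)*(1 - 18))² + 1156) + 3713 = 9*√((6*(-18)*(-17))² + 1156) + 3713 = 9*√(1836² + 1156) + 3713 = 9*√(3370896 + 1156) + 3713 = 9*√3372052 + 3713 = 9*(34*√2917) + 3713 = 306*√2917 + 3713 = 3713 + 306*√2917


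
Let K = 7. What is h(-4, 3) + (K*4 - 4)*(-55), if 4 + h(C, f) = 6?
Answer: -1318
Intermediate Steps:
h(C, f) = 2 (h(C, f) = -4 + 6 = 2)
h(-4, 3) + (K*4 - 4)*(-55) = 2 + (7*4 - 4)*(-55) = 2 + (28 - 4)*(-55) = 2 + 24*(-55) = 2 - 1320 = -1318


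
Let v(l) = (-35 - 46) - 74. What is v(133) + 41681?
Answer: 41526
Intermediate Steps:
v(l) = -155 (v(l) = -81 - 74 = -155)
v(133) + 41681 = -155 + 41681 = 41526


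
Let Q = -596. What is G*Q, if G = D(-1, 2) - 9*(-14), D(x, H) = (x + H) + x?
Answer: -75096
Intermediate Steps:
D(x, H) = H + 2*x (D(x, H) = (H + x) + x = H + 2*x)
G = 126 (G = (2 + 2*(-1)) - 9*(-14) = (2 - 2) + 126 = 0 + 126 = 126)
G*Q = 126*(-596) = -75096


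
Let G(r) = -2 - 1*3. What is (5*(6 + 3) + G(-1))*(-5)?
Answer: -200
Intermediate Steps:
G(r) = -5 (G(r) = -2 - 3 = -5)
(5*(6 + 3) + G(-1))*(-5) = (5*(6 + 3) - 5)*(-5) = (5*9 - 5)*(-5) = (45 - 5)*(-5) = 40*(-5) = -200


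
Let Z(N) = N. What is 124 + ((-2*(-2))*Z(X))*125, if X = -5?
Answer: -2376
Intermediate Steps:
124 + ((-2*(-2))*Z(X))*125 = 124 + (-2*(-2)*(-5))*125 = 124 + (4*(-5))*125 = 124 - 20*125 = 124 - 2500 = -2376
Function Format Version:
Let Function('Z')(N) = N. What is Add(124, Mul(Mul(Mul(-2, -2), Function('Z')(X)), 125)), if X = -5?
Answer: -2376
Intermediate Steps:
Add(124, Mul(Mul(Mul(-2, -2), Function('Z')(X)), 125)) = Add(124, Mul(Mul(Mul(-2, -2), -5), 125)) = Add(124, Mul(Mul(4, -5), 125)) = Add(124, Mul(-20, 125)) = Add(124, -2500) = -2376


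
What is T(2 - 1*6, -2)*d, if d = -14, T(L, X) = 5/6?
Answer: -35/3 ≈ -11.667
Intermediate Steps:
T(L, X) = 5/6 (T(L, X) = 5*(1/6) = 5/6)
T(2 - 1*6, -2)*d = (5/6)*(-14) = -35/3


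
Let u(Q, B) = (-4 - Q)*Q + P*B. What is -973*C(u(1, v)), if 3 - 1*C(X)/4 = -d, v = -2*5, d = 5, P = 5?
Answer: -31136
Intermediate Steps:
v = -10
u(Q, B) = 5*B + Q*(-4 - Q) (u(Q, B) = (-4 - Q)*Q + 5*B = Q*(-4 - Q) + 5*B = 5*B + Q*(-4 - Q))
C(X) = 32 (C(X) = 12 - (-4)*5 = 12 - 4*(-5) = 12 + 20 = 32)
-973*C(u(1, v)) = -973*32 = -31136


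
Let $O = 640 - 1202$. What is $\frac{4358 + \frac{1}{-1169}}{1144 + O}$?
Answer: $\frac{1698167}{226786} \approx 7.488$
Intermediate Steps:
$O = -562$ ($O = 640 - 1202 = -562$)
$\frac{4358 + \frac{1}{-1169}}{1144 + O} = \frac{4358 + \frac{1}{-1169}}{1144 - 562} = \frac{4358 - \frac{1}{1169}}{582} = \frac{5094501}{1169} \cdot \frac{1}{582} = \frac{1698167}{226786}$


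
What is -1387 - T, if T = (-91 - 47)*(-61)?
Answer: -9805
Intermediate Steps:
T = 8418 (T = -138*(-61) = 8418)
-1387 - T = -1387 - 1*8418 = -1387 - 8418 = -9805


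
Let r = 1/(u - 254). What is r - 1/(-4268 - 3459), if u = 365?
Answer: 7838/857697 ≈ 0.0091384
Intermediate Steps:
r = 1/111 (r = 1/(365 - 254) = 1/111 ≈ 0.0090090)
r - 1/(-4268 - 3459) = 1/111 - 1/(-4268 - 3459) = 1/111 - 1/(-7727) = 1/111 - 1*(-1/7727) = 1/111 + 1/7727 = 7838/857697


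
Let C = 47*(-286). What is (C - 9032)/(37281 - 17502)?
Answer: -22474/19779 ≈ -1.1363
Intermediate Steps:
C = -13442
(C - 9032)/(37281 - 17502) = (-13442 - 9032)/(37281 - 17502) = -22474/19779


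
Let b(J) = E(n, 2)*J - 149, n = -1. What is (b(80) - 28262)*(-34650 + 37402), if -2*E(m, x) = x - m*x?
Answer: -78627392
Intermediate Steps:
E(m, x) = -x/2 + m*x/2 (E(m, x) = -(x - m*x)/2 = -x/2 + m*x/2)
b(J) = -149 - 2*J (b(J) = ((½)*2*(-1 - 1))*J - 149 = ((½)*2*(-2))*J - 149 = -2*J - 149 = -149 - 2*J)
(b(80) - 28262)*(-34650 + 37402) = ((-149 - 2*80) - 28262)*(-34650 + 37402) = ((-149 - 160) - 28262)*2752 = (-309 - 28262)*2752 = -28571*2752 = -78627392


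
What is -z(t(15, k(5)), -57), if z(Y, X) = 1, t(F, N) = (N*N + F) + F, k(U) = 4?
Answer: -1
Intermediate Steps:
t(F, N) = N² + 2*F (t(F, N) = (N² + F) + F = (F + N²) + F = N² + 2*F)
-z(t(15, k(5)), -57) = -1*1 = -1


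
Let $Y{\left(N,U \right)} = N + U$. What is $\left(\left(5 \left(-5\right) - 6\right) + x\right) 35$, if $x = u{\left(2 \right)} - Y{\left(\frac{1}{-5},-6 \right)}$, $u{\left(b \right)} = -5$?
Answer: $-1043$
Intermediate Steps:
$x = \frac{6}{5}$ ($x = -5 - \left(\frac{1}{-5} - 6\right) = -5 - \left(- \frac{1}{5} - 6\right) = -5 - - \frac{31}{5} = -5 + \frac{31}{5} = \frac{6}{5} \approx 1.2$)
$\left(\left(5 \left(-5\right) - 6\right) + x\right) 35 = \left(\left(5 \left(-5\right) - 6\right) + \frac{6}{5}\right) 35 = \left(\left(-25 - 6\right) + \frac{6}{5}\right) 35 = \left(-31 + \frac{6}{5}\right) 35 = \left(- \frac{149}{5}\right) 35 = -1043$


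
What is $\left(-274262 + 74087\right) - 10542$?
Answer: $-210717$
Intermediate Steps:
$\left(-274262 + 74087\right) - 10542 = -200175 - 10542 = -210717$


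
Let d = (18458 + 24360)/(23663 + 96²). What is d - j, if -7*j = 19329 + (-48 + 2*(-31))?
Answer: 90314461/32879 ≈ 2746.9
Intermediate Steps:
d = 42818/32879 (d = 42818/(23663 + 9216) = 42818/32879 ≈ 1.3023)
j = -19219/7 (j = -(19329 + (-48 + 2*(-31)))/7 = -(19329 + (-48 - 62))/7 = -(19329 - 110)/7 = -⅐*19219 = -19219/7 ≈ -2745.6)
d - j = 42818/32879 - 1*(-19219/7) = 42818/32879 + 19219/7 = 90314461/32879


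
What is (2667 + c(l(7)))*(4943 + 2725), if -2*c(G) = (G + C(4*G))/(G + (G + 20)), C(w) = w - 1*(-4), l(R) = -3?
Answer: 143174979/7 ≈ 2.0454e+7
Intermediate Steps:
C(w) = 4 + w (C(w) = w + 4 = 4 + w)
c(G) = -(4 + 5*G)/(2*(20 + 2*G)) (c(G) = -(G + (4 + 4*G))/(2*(G + (G + 20))) = -(4 + 5*G)/(2*(G + (20 + G))) = -(4 + 5*G)/(2*(20 + 2*G)))
(2667 + c(l(7)))*(4943 + 2725) = (2667 + (-4 - 5*(-3))/(4*(10 - 3)))*(4943 + 2725) = (2667 + (¼)*(-4 + 15)/7)*7668 = (2667 + (¼)*(⅐)*11)*7668 = (2667 + 11/28)*7668 = (74687/28)*7668 = 143174979/7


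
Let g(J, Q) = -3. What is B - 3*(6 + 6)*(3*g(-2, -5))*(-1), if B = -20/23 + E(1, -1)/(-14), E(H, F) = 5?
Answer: -104723/322 ≈ -325.23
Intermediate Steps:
B = -395/322 (B = -20/23 + 5/(-14) = -20*1/23 + 5*(-1/14) = -20/23 - 5/14 = -395/322 ≈ -1.2267)
B - 3*(6 + 6)*(3*g(-2, -5))*(-1) = -395/322 - 3*(6 + 6)*(3*(-3))*(-1) = -395/322 - 36*(-9*(-1)) = -395/322 - 36*9 = -395/322 - 3*108 = -395/322 - 324 = -104723/322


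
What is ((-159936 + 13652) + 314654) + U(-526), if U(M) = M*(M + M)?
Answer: 721722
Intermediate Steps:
U(M) = 2*M**2 (U(M) = M*(2*M) = 2*M**2)
((-159936 + 13652) + 314654) + U(-526) = ((-159936 + 13652) + 314654) + 2*(-526)**2 = (-146284 + 314654) + 2*276676 = 168370 + 553352 = 721722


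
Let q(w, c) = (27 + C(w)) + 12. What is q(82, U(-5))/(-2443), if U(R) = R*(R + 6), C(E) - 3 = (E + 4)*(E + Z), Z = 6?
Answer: -7610/2443 ≈ -3.1150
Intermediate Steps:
C(E) = 3 + (4 + E)*(6 + E) (C(E) = 3 + (E + 4)*(E + 6) = 3 + (4 + E)*(6 + E))
U(R) = R*(6 + R)
q(w, c) = 66 + w² + 10*w (q(w, c) = (27 + (27 + w² + 10*w)) + 12 = (54 + w² + 10*w) + 12 = 66 + w² + 10*w)
q(82, U(-5))/(-2443) = (66 + 82² + 10*82)/(-2443) = (66 + 6724 + 820)*(-1/2443) = 7610*(-1/2443) = -7610/2443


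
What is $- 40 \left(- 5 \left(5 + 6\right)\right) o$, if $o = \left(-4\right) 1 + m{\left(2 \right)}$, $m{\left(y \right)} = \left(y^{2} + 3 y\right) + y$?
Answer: $17600$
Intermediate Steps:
$m{\left(y \right)} = y^{2} + 4 y$
$o = 8$ ($o = \left(-4\right) 1 + 2 \left(4 + 2\right) = -4 + 2 \cdot 6 = -4 + 12 = 8$)
$- 40 \left(- 5 \left(5 + 6\right)\right) o = - 40 \left(- 5 \left(5 + 6\right)\right) 8 = - 40 \left(\left(-5\right) 11\right) 8 = \left(-40\right) \left(-55\right) 8 = 2200 \cdot 8 = 17600$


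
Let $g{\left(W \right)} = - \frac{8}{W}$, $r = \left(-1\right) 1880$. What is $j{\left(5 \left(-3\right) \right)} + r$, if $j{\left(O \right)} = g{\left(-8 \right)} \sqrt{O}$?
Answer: $-1880 + i \sqrt{15} \approx -1880.0 + 3.873 i$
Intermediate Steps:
$r = -1880$
$j{\left(O \right)} = \sqrt{O}$ ($j{\left(O \right)} = - \frac{8}{-8} \sqrt{O} = \left(-8\right) \left(- \frac{1}{8}\right) \sqrt{O} = 1 \sqrt{O} = \sqrt{O}$)
$j{\left(5 \left(-3\right) \right)} + r = \sqrt{5 \left(-3\right)} - 1880 = \sqrt{-15} - 1880 = i \sqrt{15} - 1880 = -1880 + i \sqrt{15}$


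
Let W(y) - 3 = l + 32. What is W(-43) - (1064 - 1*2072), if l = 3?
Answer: 1046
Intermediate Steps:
W(y) = 38 (W(y) = 3 + (3 + 32) = 3 + 35 = 38)
W(-43) - (1064 - 1*2072) = 38 - (1064 - 1*2072) = 38 - (1064 - 2072) = 38 - 1*(-1008) = 38 + 1008 = 1046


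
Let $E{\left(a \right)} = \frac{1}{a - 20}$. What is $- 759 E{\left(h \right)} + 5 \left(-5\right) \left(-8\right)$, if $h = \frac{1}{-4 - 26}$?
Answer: $\frac{142970}{601} \approx 237.89$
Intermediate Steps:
$h = - \frac{1}{30}$ ($h = \frac{1}{-30} = - \frac{1}{30} \approx -0.033333$)
$E{\left(a \right)} = \frac{1}{-20 + a}$
$- 759 E{\left(h \right)} + 5 \left(-5\right) \left(-8\right) = - \frac{759}{-20 - \frac{1}{30}} + 5 \left(-5\right) \left(-8\right) = - \frac{759}{- \frac{601}{30}} - -200 = \left(-759\right) \left(- \frac{30}{601}\right) + 200 = \frac{22770}{601} + 200 = \frac{142970}{601}$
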